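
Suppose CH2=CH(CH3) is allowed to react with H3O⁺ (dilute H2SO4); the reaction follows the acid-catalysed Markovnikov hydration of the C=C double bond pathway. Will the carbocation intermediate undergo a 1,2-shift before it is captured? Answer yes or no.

The first-formed carbocation is secondary.
No single 1,2-shift to an adjacent carbon would produce a more-substituted cation than the one already present, so no rearrangement occurs.

no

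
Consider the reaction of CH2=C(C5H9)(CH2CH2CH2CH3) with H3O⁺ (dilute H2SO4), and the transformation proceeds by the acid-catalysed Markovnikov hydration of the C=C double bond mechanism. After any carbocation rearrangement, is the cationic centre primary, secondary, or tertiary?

tertiary

Step 1: Protonation of the alkene by H3O⁺: the π bond acts as the nucleophile and picks up H⁺, giving the more stable (Markovnikov) tertiary carbocation. H2O is released.
No single 1,2-shift to an adjacent carbon would give a more-substituted cation, so no rearrangement occurs.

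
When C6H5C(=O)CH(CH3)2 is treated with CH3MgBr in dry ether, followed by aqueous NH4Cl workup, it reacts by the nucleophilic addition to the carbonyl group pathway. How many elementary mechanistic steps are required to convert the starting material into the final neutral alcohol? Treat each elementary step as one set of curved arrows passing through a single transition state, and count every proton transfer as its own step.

Step 1: Nucleophilic addition: the carbanion-like carbon of CH3MgBr adds to the carbonyl carbon, pushing the π(C=O) electron pair onto oxygen and giving a tetrahedral alkoxide.
Step 2: Protonation of the alkoxide by aqueous NH4Cl workup furnishes an alcohol.
Total: 2 elementary steps.

2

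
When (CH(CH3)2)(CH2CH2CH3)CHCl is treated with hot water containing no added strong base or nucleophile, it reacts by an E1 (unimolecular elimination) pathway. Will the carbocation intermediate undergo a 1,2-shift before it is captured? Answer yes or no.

yes

The first-formed carbocation is secondary.
The adjacent isopropyl carbon already bears 2 other carbon substituents and has a hydrogen to migrate; after a 1,2-hydride shift from that carbon the positive charge sits on a tertiary centre.
Tertiary is more stable than secondary, so the shift occurs.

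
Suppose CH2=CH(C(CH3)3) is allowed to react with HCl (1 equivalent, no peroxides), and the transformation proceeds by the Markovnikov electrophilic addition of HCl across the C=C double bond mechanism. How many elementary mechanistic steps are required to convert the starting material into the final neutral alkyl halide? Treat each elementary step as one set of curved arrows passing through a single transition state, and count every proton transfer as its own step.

Step 1: Protonation of the alkene by HCl: the π bond acts as the nucleophile and picks up H⁺, giving the more stable (Markovnikov) secondary carbocation. The H–Cl bond breaks heterolytically, releasing Cl⁻.
Step 2: Carbocation rearrangement: a 1,2-methyl shift from the adjacent tert-butyl carbon converts the initially-formed secondary cation into the more stable tertiary cation.
Step 3: Cl⁻ captures the cation: a lone pair on Cl⁻ fills the empty p orbital, producing the alkyl halide product.
Total: 3 elementary steps.

3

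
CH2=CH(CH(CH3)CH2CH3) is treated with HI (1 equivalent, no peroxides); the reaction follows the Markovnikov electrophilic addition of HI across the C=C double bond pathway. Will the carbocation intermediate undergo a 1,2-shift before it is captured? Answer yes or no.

The first-formed carbocation is secondary.
The adjacent sec-butyl carbon already bears 2 other carbon substituents and has a hydrogen to migrate; after a 1,2-hydride shift from that carbon the positive charge sits on a tertiary centre.
Tertiary is more stable than secondary, so the shift occurs.

yes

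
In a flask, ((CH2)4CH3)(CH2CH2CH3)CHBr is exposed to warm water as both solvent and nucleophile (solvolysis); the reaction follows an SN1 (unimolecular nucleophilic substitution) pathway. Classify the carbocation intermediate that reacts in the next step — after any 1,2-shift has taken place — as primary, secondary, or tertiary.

Step 1: Unassisted departure of Br⁻ (taking the C–Br bonding pair) generates a secondary carbocation.
No single 1,2-shift to an adjacent carbon would give a more-substituted cation, so no rearrangement occurs.

secondary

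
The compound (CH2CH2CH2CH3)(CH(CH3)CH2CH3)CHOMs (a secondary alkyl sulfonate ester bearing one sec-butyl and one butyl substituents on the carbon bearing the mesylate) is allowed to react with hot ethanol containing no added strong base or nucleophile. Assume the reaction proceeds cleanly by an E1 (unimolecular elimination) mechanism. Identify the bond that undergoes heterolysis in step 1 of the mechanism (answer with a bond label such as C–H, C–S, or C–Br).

C–O

Step 1: Ionisation: the C–O σ-bond cleaves heterolytically; both bonding electrons depart with MsO⁻, leaving a secondary carbocation at the α-carbon.
The bond broken in this step is the C–O bond.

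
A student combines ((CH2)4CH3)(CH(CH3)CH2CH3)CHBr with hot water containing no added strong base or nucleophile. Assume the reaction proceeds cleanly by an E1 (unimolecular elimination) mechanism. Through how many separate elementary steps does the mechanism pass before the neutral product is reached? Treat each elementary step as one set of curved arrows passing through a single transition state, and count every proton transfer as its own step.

3

Step 1: The C–Br bond breaks with both electrons going to the bromide; Br⁻ leaves and a secondary carbocation remains.
Step 2: Carbocation rearrangement: a 1,2-hydride shift from the adjacent sec-butyl carbon converts the initially-formed secondary cation into the more stable tertiary cation.
Step 3: Loss of a β-proton to a water molecule of the solvent: the C–H bonding pair collapses toward the cationic carbon to form the C=C π bond, yielding the alkene.
Total: 3 elementary steps.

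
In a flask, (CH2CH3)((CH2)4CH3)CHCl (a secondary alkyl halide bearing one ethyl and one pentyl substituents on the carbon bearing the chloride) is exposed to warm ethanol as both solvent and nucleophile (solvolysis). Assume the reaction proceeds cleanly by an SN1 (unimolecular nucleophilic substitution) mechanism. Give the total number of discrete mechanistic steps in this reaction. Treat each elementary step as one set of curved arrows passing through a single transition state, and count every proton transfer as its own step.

Step 1: Rate-determining heterolysis of the C–Cl bond gives Cl⁻ and a secondary carbocation.
(No 1,2-shift: no single shift to an adjacent carbon would give a more stable cation.)
Step 2: CH3CH2OH donates an oxygen lone pair into the empty p orbital of the cation, giving a protonated ether (an oxonium ion).
Step 3: Proton transfer from the O–H of the oxonium ion to a solvent molecule delivers the neutral ether.
Total: 3 elementary steps.

3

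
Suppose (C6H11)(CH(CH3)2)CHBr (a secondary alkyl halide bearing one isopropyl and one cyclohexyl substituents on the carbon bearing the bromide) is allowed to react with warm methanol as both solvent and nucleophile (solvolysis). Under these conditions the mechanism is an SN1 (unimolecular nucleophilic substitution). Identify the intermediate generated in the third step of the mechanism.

Step 1: The C–Br bond breaks with both electrons going to the bromide; Br⁻ leaves and a secondary carbocation remains.
Step 2: A 1,2-hydride shift from the adjacent isopropyl carbon moves the positive charge from the secondary centre to an adjacent carbon, generating a more stable tertiary carbocation.
Step 3: Nucleophilic capture: the oxygen of CH3OH bonds to the cationic carbon, producing an oxonium-ion intermediate.
After step 3 the species present is an oxonium ion.

oxonium ion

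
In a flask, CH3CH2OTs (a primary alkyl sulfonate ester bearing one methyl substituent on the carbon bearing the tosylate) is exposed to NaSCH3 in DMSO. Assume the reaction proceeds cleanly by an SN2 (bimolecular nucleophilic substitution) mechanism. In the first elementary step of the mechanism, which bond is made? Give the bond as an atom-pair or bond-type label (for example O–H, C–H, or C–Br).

C–S

Step 1: The methanethiolate nucleophile donates a lone pair from S to the α-carbon in a backside attack; simultaneously the C–O σ-bond breaks and both of its electrons leave with TsO⁻. One concerted step with inversion of configuration.
The bond formed in this step is the C–S bond.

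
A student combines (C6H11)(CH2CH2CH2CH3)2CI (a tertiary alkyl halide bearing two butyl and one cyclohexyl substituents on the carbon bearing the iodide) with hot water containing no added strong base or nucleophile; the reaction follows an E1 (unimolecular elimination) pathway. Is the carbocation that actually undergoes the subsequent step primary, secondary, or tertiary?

tertiary

Step 1: Rate-determining heterolysis of the C–I bond gives I⁻ and a tertiary carbocation.
No single 1,2-shift to an adjacent carbon would give a more-substituted cation, so no rearrangement occurs.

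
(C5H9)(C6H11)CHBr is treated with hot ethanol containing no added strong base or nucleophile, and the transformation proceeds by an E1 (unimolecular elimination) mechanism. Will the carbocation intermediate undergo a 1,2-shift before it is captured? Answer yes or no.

yes

The first-formed carbocation is secondary.
The adjacent cyclohexyl carbon already bears 2 other carbon substituents and has a hydrogen to migrate; after a 1,2-hydride shift from that carbon the positive charge sits on a tertiary centre.
Tertiary is more stable than secondary, so the shift occurs.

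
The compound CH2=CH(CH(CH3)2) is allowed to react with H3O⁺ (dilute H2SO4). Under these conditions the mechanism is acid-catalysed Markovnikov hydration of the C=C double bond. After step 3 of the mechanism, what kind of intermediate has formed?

oxonium ion

Step 1: Electrophilic addition begins with the π(C=C) electrons forming a bond to the proton of H3O⁺. Following Markovnikov's rule, the resulting cation is secondary. H2O is released.
Step 2: Carbocation rearrangement: a 1,2-hydride shift from the adjacent isopropyl carbon converts the initially-formed secondary cation into the more stable tertiary cation.
Step 3: Water acts as the nucleophile: an oxygen lone pair bonds to the cationic carbon, giving an oxonium-ion intermediate.
After step 3 the species present is an oxonium ion.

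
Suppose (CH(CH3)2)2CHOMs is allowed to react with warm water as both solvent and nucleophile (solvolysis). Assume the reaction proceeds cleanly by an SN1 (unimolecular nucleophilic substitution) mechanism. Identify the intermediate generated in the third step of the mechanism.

Step 1: Unassisted departure of MsO⁻ (taking the C–O bonding pair) generates a secondary carbocation.
Step 2: A 1,2-hydride shift from the adjacent isopropyl carbon moves the positive charge from the secondary centre to an adjacent carbon, generating a more stable tertiary carbocation.
Step 3: A lone pair on the oxygen of H2O attacks the carbocation, forming a new C–O σ-bond and an oxonium ion.
After step 3 the species present is an oxonium ion.

oxonium ion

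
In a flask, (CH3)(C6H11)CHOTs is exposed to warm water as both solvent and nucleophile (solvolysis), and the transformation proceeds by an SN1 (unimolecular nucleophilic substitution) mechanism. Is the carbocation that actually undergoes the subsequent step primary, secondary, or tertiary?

tertiary

Step 1: The C–O bond breaks with both electrons going to the tosylate; TsO⁻ leaves and a secondary carbocation remains.
Step 2: A 1,2-hydride shift from the adjacent cyclohexyl carbon moves the positive charge from the secondary centre to an adjacent carbon, generating a more stable tertiary carbocation.
The cation rearranges from secondary to tertiary via a 1,2-hydride shift from the adjacent cyclohexyl carbon; the tertiary cation is what reacts next.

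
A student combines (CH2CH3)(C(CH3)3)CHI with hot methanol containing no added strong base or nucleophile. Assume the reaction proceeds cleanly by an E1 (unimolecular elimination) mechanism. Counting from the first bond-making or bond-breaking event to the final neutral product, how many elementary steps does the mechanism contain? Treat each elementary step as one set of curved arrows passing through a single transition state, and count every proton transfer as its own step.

3

Step 1: The C–I bond breaks with both electrons going to the iodide; I⁻ leaves and a secondary carbocation remains.
Step 2: A 1,2-methyl shift from the adjacent tert-butyl carbon moves the positive charge from the secondary centre to an adjacent carbon, generating a more stable tertiary carbocation.
Step 3: Loss of a β-proton to a methanol molecule of the solvent: the C–H bonding pair collapses toward the cationic carbon to form the C=C π bond, yielding the alkene.
Total: 3 elementary steps.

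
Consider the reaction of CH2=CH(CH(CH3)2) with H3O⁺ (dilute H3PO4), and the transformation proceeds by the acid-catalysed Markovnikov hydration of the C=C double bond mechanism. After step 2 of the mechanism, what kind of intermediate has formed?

tertiary carbocation

Step 1: Protonation of the alkene by H3O⁺: the π bond acts as the nucleophile and picks up H⁺, giving the more stable (Markovnikov) secondary carbocation. H2O is released.
Step 2: Carbocation rearrangement: a 1,2-hydride shift from the adjacent isopropyl carbon converts the initially-formed secondary cation into the more stable tertiary cation.
After step 2 the species present is a tertiary carbocation.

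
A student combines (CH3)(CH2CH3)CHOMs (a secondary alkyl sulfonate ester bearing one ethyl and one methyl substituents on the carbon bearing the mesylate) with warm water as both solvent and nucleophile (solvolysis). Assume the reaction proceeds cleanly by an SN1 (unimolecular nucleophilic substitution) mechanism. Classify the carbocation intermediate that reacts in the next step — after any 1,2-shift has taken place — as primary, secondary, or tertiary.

Step 1: The C–O bond breaks with both electrons going to the mesylate; MsO⁻ leaves and a secondary carbocation remains.
No single 1,2-shift to an adjacent carbon would give a more-substituted cation, so no rearrangement occurs.

secondary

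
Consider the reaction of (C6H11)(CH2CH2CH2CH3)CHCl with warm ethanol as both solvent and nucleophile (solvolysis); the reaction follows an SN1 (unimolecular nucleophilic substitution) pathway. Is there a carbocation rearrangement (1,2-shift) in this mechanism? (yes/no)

yes

The first-formed carbocation is secondary.
The adjacent cyclohexyl carbon already bears 2 other carbon substituents and has a hydrogen to migrate; after a 1,2-hydride shift from that carbon the positive charge sits on a tertiary centre.
Tertiary is more stable than secondary, so the shift occurs.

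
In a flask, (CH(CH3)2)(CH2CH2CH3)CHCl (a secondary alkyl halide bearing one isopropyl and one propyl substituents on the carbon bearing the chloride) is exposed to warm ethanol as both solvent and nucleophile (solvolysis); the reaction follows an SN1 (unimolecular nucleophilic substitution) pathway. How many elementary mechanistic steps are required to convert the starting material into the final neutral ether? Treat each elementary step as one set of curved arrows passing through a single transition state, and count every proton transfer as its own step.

4

Step 1: The C–Cl bond breaks with both electrons going to the chloride; Cl⁻ leaves and a secondary carbocation remains.
Step 2: Carbocation rearrangement: a 1,2-hydride shift from the adjacent isopropyl carbon converts the initially-formed secondary cation into the more stable tertiary cation.
Step 3: Nucleophilic capture: the oxygen of CH3CH2OH bonds to the cationic carbon, producing an oxonium-ion intermediate.
Step 4: Deprotonation of the oxonium oxygen by solvent ethanol yields the neutral ether.
Total: 4 elementary steps.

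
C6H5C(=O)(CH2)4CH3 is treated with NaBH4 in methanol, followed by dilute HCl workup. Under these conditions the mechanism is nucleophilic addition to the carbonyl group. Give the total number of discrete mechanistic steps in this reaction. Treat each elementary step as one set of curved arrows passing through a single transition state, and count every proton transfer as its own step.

Step 1: Nucleophilic addition: H⁻ (delivered from BH4⁻) adds to the carbonyl carbon, pushing the π(C=O) electron pair onto oxygen and giving a tetrahedral alkoxide.
Step 2: On dilute HCl workup the alkoxide oxygen is protonated, giving an alcohol.
Total: 2 elementary steps.

2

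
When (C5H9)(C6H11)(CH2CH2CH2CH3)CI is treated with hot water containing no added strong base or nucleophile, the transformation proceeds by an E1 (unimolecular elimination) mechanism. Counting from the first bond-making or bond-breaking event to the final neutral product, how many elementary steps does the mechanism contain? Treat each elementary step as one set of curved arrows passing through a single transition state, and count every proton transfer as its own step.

2

Step 1: Ionisation: the C–I σ-bond cleaves heterolytically; both bonding electrons depart with I⁻, leaving a tertiary carbocation at the α-carbon.
(No 1,2-shift: no single shift to an adjacent carbon would give a more stable cation.)
Step 2: A water molecule (solvent) deprotonates a β-carbon; as the C–H bond breaks, those electrons form the new alkene π bond.
Total: 2 elementary steps.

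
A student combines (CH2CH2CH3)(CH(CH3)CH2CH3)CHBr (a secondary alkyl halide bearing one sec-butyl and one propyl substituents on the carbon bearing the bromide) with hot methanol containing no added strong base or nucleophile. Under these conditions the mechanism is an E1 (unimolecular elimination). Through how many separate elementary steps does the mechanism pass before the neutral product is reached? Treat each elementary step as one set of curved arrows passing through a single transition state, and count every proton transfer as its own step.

Step 1: Rate-determining heterolysis of the C–Br bond gives Br⁻ and a secondary carbocation.
Step 2: A hydride (H with its bonding pair) migrates from the adjacent sec-butyl carbon to the cationic centre — a 1,2-hydride shift — upgrading the secondary cation to a tertiary one.
Step 3: A weak base (a methanol molecule from the solvent) removes a proton from a carbon adjacent to the cationic centre; the electrons of that C–H bond become the new π(C=C) bond, giving the alkene.
Total: 3 elementary steps.

3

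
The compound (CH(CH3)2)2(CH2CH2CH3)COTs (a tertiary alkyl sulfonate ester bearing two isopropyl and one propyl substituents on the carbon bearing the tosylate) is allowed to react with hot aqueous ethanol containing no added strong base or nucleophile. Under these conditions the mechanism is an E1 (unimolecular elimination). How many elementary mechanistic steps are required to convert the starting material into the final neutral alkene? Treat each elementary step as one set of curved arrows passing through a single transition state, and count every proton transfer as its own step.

Step 1: Unassisted departure of TsO⁻ (taking the C–O bonding pair) generates a tertiary carbocation.
(No 1,2-shift: no single shift to an adjacent carbon would give a more stable cation.)
Step 2: A water (or ethanol) molecule (solvent) deprotonates a β-carbon; as the C–H bond breaks, those electrons form the new alkene π bond.
Total: 2 elementary steps.

2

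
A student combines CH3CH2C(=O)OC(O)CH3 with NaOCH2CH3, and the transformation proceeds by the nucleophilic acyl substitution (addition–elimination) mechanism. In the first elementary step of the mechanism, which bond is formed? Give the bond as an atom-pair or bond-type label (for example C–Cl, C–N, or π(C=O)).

C–O

Step 1: Nucleophilic addition of CH3CH2O⁻ to the acyl carbon breaks the π(C=O) bond and yields a tetrahedral, anionic intermediate.
The bond formed in this step is the C–O bond.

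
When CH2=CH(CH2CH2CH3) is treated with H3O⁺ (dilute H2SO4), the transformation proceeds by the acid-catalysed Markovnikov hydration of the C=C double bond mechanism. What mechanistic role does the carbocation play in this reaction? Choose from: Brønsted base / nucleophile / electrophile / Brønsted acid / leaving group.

Step 2: Water acts as the nucleophile: an oxygen lone pair bonds to the cationic carbon, giving an oxonium-ion intermediate.
The carbocation accepts an electron pair into an empty or π* orbital — it is the electrophile.

electrophile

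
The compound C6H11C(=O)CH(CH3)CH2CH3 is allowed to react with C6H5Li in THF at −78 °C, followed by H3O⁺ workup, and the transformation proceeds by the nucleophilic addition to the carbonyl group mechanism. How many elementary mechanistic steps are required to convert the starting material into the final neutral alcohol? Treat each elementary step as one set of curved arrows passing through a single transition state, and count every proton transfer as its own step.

2

Step 1: Nucleophilic addition: the carbanion-like carbon of C6H5Li adds to the carbonyl carbon, pushing the π(C=O) electron pair onto oxygen and giving a tetrahedral alkoxide.
Step 2: The alkoxide picks up a proton during H3O⁺ workup to yield an alcohol.
Total: 2 elementary steps.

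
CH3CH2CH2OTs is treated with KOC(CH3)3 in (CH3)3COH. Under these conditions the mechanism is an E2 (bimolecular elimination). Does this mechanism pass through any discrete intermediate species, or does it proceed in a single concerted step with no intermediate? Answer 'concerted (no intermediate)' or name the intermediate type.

concerted (no intermediate)

In one step, (CH3)3CO⁻ pulls off a β-proton, the C–O bond cleaves, and a C=C double bond forms between the α- and β-carbons (E2, anti elimination).
All bond changes occur in one transition state; no discrete intermediate is formed.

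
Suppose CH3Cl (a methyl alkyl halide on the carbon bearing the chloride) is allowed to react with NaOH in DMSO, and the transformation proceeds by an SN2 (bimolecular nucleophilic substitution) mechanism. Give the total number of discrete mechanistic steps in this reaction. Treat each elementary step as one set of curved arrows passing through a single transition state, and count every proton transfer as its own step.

1

Step 1: Backside attack by OH⁻ on the carbon bearing the chloride: the new C–O bond forms as the C–Cl bond breaks, with Walden inversion at carbon.
Total: 1 elementary step.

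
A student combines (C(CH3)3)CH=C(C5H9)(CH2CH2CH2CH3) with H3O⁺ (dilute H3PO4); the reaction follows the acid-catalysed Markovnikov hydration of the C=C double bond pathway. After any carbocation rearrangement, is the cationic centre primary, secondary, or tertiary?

Step 1: Electrophilic addition begins with the π(C=C) electrons forming a bond to the proton of H3O⁺. Following Markovnikov's rule, the resulting cation is tertiary. H2O is released.
No single 1,2-shift to an adjacent carbon would give a more-substituted cation, so no rearrangement occurs.

tertiary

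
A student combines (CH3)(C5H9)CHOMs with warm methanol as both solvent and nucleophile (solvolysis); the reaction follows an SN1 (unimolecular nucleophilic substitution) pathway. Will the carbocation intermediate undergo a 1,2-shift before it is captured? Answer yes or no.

The first-formed carbocation is secondary.
The adjacent cyclopentyl carbon already bears 2 other carbon substituents and has a hydrogen to migrate; after a 1,2-hydride shift from that carbon the positive charge sits on a tertiary centre.
Tertiary is more stable than secondary, so the shift occurs.

yes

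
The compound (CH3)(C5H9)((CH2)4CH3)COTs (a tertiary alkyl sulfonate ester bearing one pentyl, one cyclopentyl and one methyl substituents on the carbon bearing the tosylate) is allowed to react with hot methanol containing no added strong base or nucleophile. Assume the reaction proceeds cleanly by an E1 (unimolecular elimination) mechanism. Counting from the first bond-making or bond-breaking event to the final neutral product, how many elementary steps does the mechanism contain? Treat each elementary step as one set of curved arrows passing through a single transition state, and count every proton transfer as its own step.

2

Step 1: The C–O bond breaks with both electrons going to the tosylate; TsO⁻ leaves and a tertiary carbocation remains.
(No 1,2-shift: no single shift to an adjacent carbon would give a more stable cation.)
Step 2: Loss of a β-proton to a methanol molecule of the solvent: the C–H bonding pair collapses toward the cationic carbon to form the C=C π bond, yielding the alkene.
Total: 2 elementary steps.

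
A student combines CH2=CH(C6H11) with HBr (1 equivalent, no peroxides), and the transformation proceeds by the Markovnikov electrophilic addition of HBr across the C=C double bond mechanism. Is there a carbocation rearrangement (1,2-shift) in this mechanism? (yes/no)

yes

The first-formed carbocation is secondary.
The adjacent cyclohexyl carbon already bears 2 other carbon substituents and has a hydrogen to migrate; after a 1,2-hydride shift from that carbon the positive charge sits on a tertiary centre.
Tertiary is more stable than secondary, so the shift occurs.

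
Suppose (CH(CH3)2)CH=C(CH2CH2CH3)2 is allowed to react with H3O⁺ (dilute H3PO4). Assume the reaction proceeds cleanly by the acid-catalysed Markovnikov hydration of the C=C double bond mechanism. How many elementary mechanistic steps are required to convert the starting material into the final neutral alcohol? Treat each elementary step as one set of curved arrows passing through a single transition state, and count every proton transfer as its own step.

3

Step 1: The π electrons of the C=C bond attack a proton of H3O⁺; Markovnikov addition places the new C–H on the less-substituted alkene carbon, so the positive charge ends up on the more-substituted carbon — a tertiary carbocation. H2O is released.
(No 1,2-shift: no single shift to an adjacent carbon would give a more stable cation.)
Step 2: Water acts as the nucleophile: an oxygen lone pair bonds to the cationic carbon, giving an oxonium-ion intermediate.
Step 3: Deprotonation of the oxonium ion by a water molecule delivers the neutral alcohol and regenerates the acid catalyst.
Total: 3 elementary steps.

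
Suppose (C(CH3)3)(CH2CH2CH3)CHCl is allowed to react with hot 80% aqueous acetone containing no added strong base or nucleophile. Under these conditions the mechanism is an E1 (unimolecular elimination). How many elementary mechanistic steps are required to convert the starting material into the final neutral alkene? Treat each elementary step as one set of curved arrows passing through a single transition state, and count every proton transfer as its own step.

Step 1: Unassisted departure of Cl⁻ (taking the C–Cl bonding pair) generates a secondary carbocation.
Step 2: A methyl group with its bonding pair migrates from the adjacent tert-butyl carbon to the cationic centre — a 1,2-methyl shift — upgrading the secondary cation to a tertiary one.
Step 3: Loss of a β-proton to a water molecule of the solvent: the C–H bonding pair collapses toward the cationic carbon to form the C=C π bond, yielding the alkene.
Total: 3 elementary steps.

3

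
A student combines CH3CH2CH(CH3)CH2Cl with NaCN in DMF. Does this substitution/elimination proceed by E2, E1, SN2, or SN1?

SN2

Conditions: a primary substrate with a strong nucleophile in the polar aprotic solvent DMF.
These conditions are the textbook signature of the SN2 pathway.
An unhindered substrate with a strong nucleophile in a polar aprotic solvent favours one-step backside displacement.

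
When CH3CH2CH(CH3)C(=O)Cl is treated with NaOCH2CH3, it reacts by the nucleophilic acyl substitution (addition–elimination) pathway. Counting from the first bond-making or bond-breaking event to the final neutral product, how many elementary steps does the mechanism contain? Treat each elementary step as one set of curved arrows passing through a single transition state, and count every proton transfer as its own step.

Step 1: Nucleophilic addition of CH3CH2O⁻ to the acyl carbon breaks the π(C=O) bond and yields a tetrahedral, anionic intermediate.
Step 2: Collapse of the tetrahedral intermediate: the alkoxide oxygen pushes its lone pair back to re-form C=O while Cl⁻ leaves.
Total: 2 elementary steps.

2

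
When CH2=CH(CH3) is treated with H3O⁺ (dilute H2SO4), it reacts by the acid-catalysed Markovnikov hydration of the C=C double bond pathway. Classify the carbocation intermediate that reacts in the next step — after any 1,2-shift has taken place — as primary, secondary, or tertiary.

secondary

Step 1: Protonation of the alkene by H3O⁺: the π bond acts as the nucleophile and picks up H⁺, giving the more stable (Markovnikov) secondary carbocation. H2O is released.
No single 1,2-shift to an adjacent carbon would give a more-substituted cation, so no rearrangement occurs.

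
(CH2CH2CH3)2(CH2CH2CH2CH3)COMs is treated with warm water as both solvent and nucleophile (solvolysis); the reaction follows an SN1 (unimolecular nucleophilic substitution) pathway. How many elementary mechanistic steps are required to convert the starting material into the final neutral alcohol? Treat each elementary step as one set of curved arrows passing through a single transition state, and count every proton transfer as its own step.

3

Step 1: Unassisted departure of MsO⁻ (taking the C–O bonding pair) generates a tertiary carbocation.
(No 1,2-shift: no single shift to an adjacent carbon would give a more stable cation.)
Step 2: A lone pair on the oxygen of H2O attacks the carbocation, forming a new C–O σ-bond and an oxonium ion.
Step 3: Proton transfer from the O–H of the oxonium ion to a solvent molecule delivers the neutral alcohol.
Total: 3 elementary steps.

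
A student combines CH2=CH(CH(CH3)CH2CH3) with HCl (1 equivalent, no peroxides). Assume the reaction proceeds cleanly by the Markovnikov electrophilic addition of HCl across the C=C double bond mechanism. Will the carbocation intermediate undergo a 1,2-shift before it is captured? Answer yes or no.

The first-formed carbocation is secondary.
The adjacent sec-butyl carbon already bears 2 other carbon substituents and has a hydrogen to migrate; after a 1,2-hydride shift from that carbon the positive charge sits on a tertiary centre.
Tertiary is more stable than secondary, so the shift occurs.

yes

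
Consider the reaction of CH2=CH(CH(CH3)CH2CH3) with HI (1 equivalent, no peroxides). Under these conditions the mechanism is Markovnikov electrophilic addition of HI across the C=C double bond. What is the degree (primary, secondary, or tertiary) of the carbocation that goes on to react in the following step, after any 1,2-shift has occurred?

tertiary

Step 1: Protonation of the alkene by HI: the π bond acts as the nucleophile and picks up H⁺, giving the more stable (Markovnikov) secondary carbocation. The H–I bond breaks heterolytically, releasing I⁻.
Step 2: A hydride (H with its bonding pair) migrates from the adjacent sec-butyl carbon to the cationic centre — a 1,2-hydride shift — upgrading the secondary cation to a tertiary one.
The cation rearranges from secondary to tertiary via a 1,2-hydride shift from the adjacent sec-butyl carbon; the tertiary cation is what reacts next.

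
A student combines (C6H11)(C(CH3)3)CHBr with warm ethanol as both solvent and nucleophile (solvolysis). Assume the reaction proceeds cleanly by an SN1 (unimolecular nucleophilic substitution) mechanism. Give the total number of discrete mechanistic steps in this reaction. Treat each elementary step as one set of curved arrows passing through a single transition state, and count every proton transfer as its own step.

4

Step 1: Unassisted departure of Br⁻ (taking the C–Br bonding pair) generates a secondary carbocation.
Step 2: Carbocation rearrangement: a 1,2-hydride shift from the adjacent cyclohexyl carbon converts the initially-formed secondary cation into the more stable tertiary cation.
Step 3: A lone pair on the oxygen of CH3CH2OH attacks the carbocation, forming a new C–O σ-bond and an oxonium ion.
Step 4: Deprotonation of the oxonium oxygen by solvent ethanol yields the neutral ether.
Total: 4 elementary steps.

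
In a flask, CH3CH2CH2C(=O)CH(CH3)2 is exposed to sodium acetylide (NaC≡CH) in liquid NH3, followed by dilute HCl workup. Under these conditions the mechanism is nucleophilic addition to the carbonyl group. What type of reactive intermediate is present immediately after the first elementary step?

tetrahedral alkoxide intermediate

Step 1: HC≡C⁻ attacks the sp² carbonyl carbon; the C=O π bond breaks and the electrons end up as a lone pair on the alkoxide oxygen of the tetrahedral intermediate.
After step 1 the species present is a tetrahedral alkoxide intermediate.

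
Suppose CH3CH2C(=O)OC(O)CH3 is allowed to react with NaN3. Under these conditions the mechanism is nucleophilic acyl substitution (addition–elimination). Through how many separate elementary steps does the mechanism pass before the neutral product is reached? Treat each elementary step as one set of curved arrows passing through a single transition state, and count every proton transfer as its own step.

Step 1: N3⁻ adds to the carbonyl carbon; the C=O π electrons shift onto oxygen and a tetrahedral alkoxide intermediate forms.
Step 2: Elimination step: re-formation of the carbonyl π bond drives out CH3CO2⁻, giving the new acyl compound.
Total: 2 elementary steps.

2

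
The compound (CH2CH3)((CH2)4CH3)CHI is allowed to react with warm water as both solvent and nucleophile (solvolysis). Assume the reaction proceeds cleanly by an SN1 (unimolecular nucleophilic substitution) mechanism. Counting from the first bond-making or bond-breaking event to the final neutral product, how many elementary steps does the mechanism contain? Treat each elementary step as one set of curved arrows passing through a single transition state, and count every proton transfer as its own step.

Step 1: Unassisted departure of I⁻ (taking the C–I bonding pair) generates a secondary carbocation.
(No 1,2-shift: no single shift to an adjacent carbon would give a more stable cation.)
Step 2: H2O donates an oxygen lone pair into the empty p orbital of the cation, giving a protonated alcohol (an oxonium ion).
Step 3: A second solvent molecule removes the proton on oxygen, giving the neutral alcohol product.
Total: 3 elementary steps.

3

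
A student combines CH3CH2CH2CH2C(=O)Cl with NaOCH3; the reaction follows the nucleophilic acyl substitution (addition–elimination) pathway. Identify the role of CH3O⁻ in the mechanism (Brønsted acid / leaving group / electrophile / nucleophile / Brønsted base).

Step 1: CH3O⁻ adds to the carbonyl carbon; the C=O π electrons shift onto oxygen and a tetrahedral alkoxide intermediate forms.
CH3O⁻ donates an electron pair to form a new σ-bond to carbon — it is the nucleophile.

nucleophile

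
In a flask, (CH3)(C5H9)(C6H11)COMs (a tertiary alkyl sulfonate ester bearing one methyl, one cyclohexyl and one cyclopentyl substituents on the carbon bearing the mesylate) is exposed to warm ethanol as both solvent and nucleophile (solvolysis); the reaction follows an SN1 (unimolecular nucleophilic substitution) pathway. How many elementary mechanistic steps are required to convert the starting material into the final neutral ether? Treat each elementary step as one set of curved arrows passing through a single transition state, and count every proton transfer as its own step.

Step 1: The C–O bond breaks with both electrons going to the mesylate; MsO⁻ leaves and a tertiary carbocation remains.
(No 1,2-shift: no single shift to an adjacent carbon would give a more stable cation.)
Step 2: CH3CH2OH donates an oxygen lone pair into the empty p orbital of the cation, giving a protonated ether (an oxonium ion).
Step 3: A second solvent molecule removes the proton on oxygen, giving the neutral ether product.
Total: 3 elementary steps.

3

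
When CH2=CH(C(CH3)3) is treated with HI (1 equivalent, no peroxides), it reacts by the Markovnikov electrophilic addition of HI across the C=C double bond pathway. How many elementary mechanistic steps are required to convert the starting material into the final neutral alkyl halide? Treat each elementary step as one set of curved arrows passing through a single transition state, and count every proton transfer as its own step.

Step 1: Electrophilic addition begins with the π(C=C) electrons forming a bond to the proton of HI. Following Markovnikov's rule, the resulting cation is secondary. The H–I bond breaks heterolytically, releasing I⁻.
Step 2: A 1,2-methyl shift from the adjacent tert-butyl carbon moves the positive charge from the secondary centre to an adjacent carbon, generating a more stable tertiary carbocation.
Step 3: The I⁻ anion donates a lone pair to the carbocation, forming the new C–I σ-bond and giving the neutral alkyl halide.
Total: 3 elementary steps.

3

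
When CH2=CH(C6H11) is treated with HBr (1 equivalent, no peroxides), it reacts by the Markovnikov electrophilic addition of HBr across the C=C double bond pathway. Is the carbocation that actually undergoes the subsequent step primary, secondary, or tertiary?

tertiary

Step 1: Protonation of the alkene by HBr: the π bond acts as the nucleophile and picks up H⁺, giving the more stable (Markovnikov) secondary carbocation. The H–Br bond breaks heterolytically, releasing Br⁻.
Step 2: Carbocation rearrangement: a 1,2-hydride shift from the adjacent cyclohexyl carbon converts the initially-formed secondary cation into the more stable tertiary cation.
The cation rearranges from secondary to tertiary via a 1,2-hydride shift from the adjacent cyclohexyl carbon; the tertiary cation is what reacts next.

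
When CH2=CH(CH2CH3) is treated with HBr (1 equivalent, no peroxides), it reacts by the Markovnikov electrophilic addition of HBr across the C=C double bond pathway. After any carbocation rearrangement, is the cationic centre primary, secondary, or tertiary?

Step 1: Protonation of the alkene by HBr: the π bond acts as the nucleophile and picks up H⁺, giving the more stable (Markovnikov) secondary carbocation. The H–Br bond breaks heterolytically, releasing Br⁻.
No single 1,2-shift to an adjacent carbon would give a more-substituted cation, so no rearrangement occurs.

secondary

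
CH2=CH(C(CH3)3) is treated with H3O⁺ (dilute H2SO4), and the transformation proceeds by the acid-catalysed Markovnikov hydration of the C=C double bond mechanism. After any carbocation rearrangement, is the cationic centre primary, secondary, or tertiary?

Step 1: Electrophilic addition begins with the π(C=C) electrons forming a bond to the proton of H3O⁺. Following Markovnikov's rule, the resulting cation is secondary. H2O is released.
Step 2: A 1,2-methyl shift from the adjacent tert-butyl carbon moves the positive charge from the secondary centre to an adjacent carbon, generating a more stable tertiary carbocation.
The cation rearranges from secondary to tertiary via a 1,2-methyl shift from the adjacent tert-butyl carbon; the tertiary cation is what reacts next.

tertiary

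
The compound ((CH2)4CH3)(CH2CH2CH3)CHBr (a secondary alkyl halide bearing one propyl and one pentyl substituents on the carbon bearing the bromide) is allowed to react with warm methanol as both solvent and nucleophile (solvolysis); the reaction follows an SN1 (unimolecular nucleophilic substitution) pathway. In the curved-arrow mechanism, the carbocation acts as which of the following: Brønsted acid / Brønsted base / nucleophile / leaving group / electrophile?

Step 2: A lone pair on the oxygen of CH3OH attacks the carbocation, forming a new C–O σ-bond and an oxonium ion.
The carbocation accepts an electron pair into an empty or π* orbital — it is the electrophile.

electrophile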